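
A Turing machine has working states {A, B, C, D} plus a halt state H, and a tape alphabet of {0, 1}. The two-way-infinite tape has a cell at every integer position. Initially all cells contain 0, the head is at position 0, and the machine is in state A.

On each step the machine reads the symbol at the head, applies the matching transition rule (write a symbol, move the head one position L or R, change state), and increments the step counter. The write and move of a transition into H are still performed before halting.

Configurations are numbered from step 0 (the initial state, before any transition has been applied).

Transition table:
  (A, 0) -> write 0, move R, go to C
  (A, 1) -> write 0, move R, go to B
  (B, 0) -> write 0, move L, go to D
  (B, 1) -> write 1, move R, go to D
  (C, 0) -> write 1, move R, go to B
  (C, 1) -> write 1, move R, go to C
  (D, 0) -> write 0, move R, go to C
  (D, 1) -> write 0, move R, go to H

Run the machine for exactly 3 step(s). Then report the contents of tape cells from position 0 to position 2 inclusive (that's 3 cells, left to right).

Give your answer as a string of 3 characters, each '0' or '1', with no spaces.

Answer: 010

Derivation:
Step 1: in state A at pos 0, read 0 -> (A,0)->write 0,move R,goto C. Now: state=C, head=1, tape[-1..2]=0000 (head:   ^)
Step 2: in state C at pos 1, read 0 -> (C,0)->write 1,move R,goto B. Now: state=B, head=2, tape[-1..3]=00100 (head:    ^)
Step 3: in state B at pos 2, read 0 -> (B,0)->write 0,move L,goto D. Now: state=D, head=1, tape[-1..3]=00100 (head:   ^)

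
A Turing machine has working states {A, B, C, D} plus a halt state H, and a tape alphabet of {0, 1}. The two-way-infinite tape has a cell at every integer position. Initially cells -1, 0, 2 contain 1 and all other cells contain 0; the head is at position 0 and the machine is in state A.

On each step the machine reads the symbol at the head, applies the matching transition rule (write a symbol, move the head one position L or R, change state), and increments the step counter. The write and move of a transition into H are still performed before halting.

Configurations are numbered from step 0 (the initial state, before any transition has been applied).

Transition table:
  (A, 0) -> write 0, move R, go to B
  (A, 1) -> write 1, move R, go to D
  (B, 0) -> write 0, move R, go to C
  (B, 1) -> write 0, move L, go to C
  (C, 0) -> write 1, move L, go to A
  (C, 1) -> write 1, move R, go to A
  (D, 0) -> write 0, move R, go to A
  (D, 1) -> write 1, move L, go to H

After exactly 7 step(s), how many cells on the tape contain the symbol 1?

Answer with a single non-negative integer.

Answer: 4

Derivation:
Step 1: in state A at pos 0, read 1 -> (A,1)->write 1,move R,goto D. Now: state=D, head=1, tape[-2..3]=011010 (head:    ^)
Step 2: in state D at pos 1, read 0 -> (D,0)->write 0,move R,goto A. Now: state=A, head=2, tape[-2..3]=011010 (head:     ^)
Step 3: in state A at pos 2, read 1 -> (A,1)->write 1,move R,goto D. Now: state=D, head=3, tape[-2..4]=0110100 (head:      ^)
Step 4: in state D at pos 3, read 0 -> (D,0)->write 0,move R,goto A. Now: state=A, head=4, tape[-2..5]=01101000 (head:       ^)
Step 5: in state A at pos 4, read 0 -> (A,0)->write 0,move R,goto B. Now: state=B, head=5, tape[-2..6]=011010000 (head:        ^)
Step 6: in state B at pos 5, read 0 -> (B,0)->write 0,move R,goto C. Now: state=C, head=6, tape[-2..7]=0110100000 (head:         ^)
Step 7: in state C at pos 6, read 0 -> (C,0)->write 1,move L,goto A. Now: state=A, head=5, tape[-2..7]=0110100010 (head:        ^)
Cells containing 1 after step 7: {-1, 0, 2, 6} -> 4 cell(s)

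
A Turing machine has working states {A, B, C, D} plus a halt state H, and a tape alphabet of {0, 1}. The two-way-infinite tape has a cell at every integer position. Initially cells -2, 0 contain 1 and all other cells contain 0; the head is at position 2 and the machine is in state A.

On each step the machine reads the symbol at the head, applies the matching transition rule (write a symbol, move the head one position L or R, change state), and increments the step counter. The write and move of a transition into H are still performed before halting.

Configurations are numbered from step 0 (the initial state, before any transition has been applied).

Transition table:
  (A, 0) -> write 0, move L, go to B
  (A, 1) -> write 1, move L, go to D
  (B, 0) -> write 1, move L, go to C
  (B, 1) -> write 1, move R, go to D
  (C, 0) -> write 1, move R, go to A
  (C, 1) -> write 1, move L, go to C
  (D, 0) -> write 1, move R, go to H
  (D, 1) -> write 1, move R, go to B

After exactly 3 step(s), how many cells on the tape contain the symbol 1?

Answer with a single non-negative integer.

Step 1: in state A at pos 2, read 0 -> (A,0)->write 0,move L,goto B. Now: state=B, head=1, tape[-3..3]=0101000 (head:     ^)
Step 2: in state B at pos 1, read 0 -> (B,0)->write 1,move L,goto C. Now: state=C, head=0, tape[-3..3]=0101100 (head:    ^)
Step 3: in state C at pos 0, read 1 -> (C,1)->write 1,move L,goto C. Now: state=C, head=-1, tape[-3..3]=0101100 (head:   ^)
Cells containing 1 after step 3: {-2, 0, 1} -> 3 cell(s)

Answer: 3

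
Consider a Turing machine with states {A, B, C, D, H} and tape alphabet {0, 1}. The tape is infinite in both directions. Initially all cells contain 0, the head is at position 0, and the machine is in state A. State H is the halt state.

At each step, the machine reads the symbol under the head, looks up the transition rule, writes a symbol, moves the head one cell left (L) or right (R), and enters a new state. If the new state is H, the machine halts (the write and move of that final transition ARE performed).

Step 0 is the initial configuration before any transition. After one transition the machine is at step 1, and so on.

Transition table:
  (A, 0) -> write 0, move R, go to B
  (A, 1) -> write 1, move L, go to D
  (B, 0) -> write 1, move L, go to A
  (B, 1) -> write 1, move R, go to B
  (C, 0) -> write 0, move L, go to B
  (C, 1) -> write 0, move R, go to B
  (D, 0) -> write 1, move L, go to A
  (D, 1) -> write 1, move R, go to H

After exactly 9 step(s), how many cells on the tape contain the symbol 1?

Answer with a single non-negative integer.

Step 1: in state A at pos 0, read 0 -> (A,0)->write 0,move R,goto B. Now: state=B, head=1, tape[-1..2]=0000 (head:   ^)
Step 2: in state B at pos 1, read 0 -> (B,0)->write 1,move L,goto A. Now: state=A, head=0, tape[-1..2]=0010 (head:  ^)
Step 3: in state A at pos 0, read 0 -> (A,0)->write 0,move R,goto B. Now: state=B, head=1, tape[-1..2]=0010 (head:   ^)
Step 4: in state B at pos 1, read 1 -> (B,1)->write 1,move R,goto B. Now: state=B, head=2, tape[-1..3]=00100 (head:    ^)
Step 5: in state B at pos 2, read 0 -> (B,0)->write 1,move L,goto A. Now: state=A, head=1, tape[-1..3]=00110 (head:   ^)
Step 6: in state A at pos 1, read 1 -> (A,1)->write 1,move L,goto D. Now: state=D, head=0, tape[-1..3]=00110 (head:  ^)
Step 7: in state D at pos 0, read 0 -> (D,0)->write 1,move L,goto A. Now: state=A, head=-1, tape[-2..3]=001110 (head:  ^)
Step 8: in state A at pos -1, read 0 -> (A,0)->write 0,move R,goto B. Now: state=B, head=0, tape[-2..3]=001110 (head:   ^)
Step 9: in state B at pos 0, read 1 -> (B,1)->write 1,move R,goto B. Now: state=B, head=1, tape[-2..3]=001110 (head:    ^)
Cells containing 1 after step 9: {0, 1, 2} -> 3 cell(s)

Answer: 3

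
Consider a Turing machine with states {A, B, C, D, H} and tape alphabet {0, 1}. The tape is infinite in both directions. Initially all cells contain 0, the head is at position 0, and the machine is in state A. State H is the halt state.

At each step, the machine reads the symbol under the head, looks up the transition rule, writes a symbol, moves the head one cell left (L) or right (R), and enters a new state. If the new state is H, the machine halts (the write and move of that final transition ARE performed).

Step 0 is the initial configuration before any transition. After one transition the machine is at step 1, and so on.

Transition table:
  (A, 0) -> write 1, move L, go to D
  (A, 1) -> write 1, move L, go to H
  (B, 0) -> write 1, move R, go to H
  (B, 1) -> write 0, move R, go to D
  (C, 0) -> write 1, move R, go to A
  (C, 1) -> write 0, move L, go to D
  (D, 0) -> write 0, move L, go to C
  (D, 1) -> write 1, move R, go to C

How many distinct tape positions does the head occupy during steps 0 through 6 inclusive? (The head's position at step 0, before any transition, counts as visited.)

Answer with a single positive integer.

Answer: 3

Derivation:
Step 1: in state A at pos 0, read 0 -> (A,0)->write 1,move L,goto D. Now: state=D, head=-1, tape[-2..1]=0010 (head:  ^)
Step 2: in state D at pos -1, read 0 -> (D,0)->write 0,move L,goto C. Now: state=C, head=-2, tape[-3..1]=00010 (head:  ^)
Step 3: in state C at pos -2, read 0 -> (C,0)->write 1,move R,goto A. Now: state=A, head=-1, tape[-3..1]=01010 (head:   ^)
Step 4: in state A at pos -1, read 0 -> (A,0)->write 1,move L,goto D. Now: state=D, head=-2, tape[-3..1]=01110 (head:  ^)
Step 5: in state D at pos -2, read 1 -> (D,1)->write 1,move R,goto C. Now: state=C, head=-1, tape[-3..1]=01110 (head:   ^)
Step 6: in state C at pos -1, read 1 -> (C,1)->write 0,move L,goto D. Now: state=D, head=-2, tape[-3..1]=01010 (head:  ^)
Head positions at steps 0..6: starting at 0, distinct positions visited = {-2, -1, 0} -> 3 position(s)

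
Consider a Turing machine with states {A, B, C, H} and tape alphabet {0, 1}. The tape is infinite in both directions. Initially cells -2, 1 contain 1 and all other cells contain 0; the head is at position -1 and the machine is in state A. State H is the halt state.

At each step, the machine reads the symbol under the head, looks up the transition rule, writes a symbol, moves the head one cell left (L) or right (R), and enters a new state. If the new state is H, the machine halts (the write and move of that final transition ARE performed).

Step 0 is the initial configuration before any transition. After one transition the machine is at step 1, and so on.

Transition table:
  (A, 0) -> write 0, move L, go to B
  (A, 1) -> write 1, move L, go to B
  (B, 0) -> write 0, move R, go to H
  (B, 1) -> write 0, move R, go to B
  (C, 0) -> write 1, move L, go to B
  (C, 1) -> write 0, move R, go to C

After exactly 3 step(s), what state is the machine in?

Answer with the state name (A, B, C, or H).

Step 1: in state A at pos -1, read 0 -> (A,0)->write 0,move L,goto B. Now: state=B, head=-2, tape[-3..2]=010010 (head:  ^)
Step 2: in state B at pos -2, read 1 -> (B,1)->write 0,move R,goto B. Now: state=B, head=-1, tape[-3..2]=000010 (head:   ^)
Step 3: in state B at pos -1, read 0 -> (B,0)->write 0,move R,goto H. Now: state=H, head=0, tape[-3..2]=000010 (head:    ^)

Answer: H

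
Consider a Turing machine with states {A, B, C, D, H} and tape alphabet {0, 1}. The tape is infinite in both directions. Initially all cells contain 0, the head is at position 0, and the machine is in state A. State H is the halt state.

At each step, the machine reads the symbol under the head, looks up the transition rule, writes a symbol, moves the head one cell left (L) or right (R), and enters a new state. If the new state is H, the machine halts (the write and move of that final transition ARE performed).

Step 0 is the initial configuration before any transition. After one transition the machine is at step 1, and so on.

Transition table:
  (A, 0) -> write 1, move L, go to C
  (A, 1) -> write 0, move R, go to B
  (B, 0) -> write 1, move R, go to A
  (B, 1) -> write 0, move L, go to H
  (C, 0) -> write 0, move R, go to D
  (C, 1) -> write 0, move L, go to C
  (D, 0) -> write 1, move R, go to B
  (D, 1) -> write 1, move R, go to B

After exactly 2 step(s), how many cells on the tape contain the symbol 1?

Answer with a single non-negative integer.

Step 1: in state A at pos 0, read 0 -> (A,0)->write 1,move L,goto C. Now: state=C, head=-1, tape[-2..1]=0010 (head:  ^)
Step 2: in state C at pos -1, read 0 -> (C,0)->write 0,move R,goto D. Now: state=D, head=0, tape[-2..1]=0010 (head:   ^)
Cells containing 1 after step 2: {0} -> 1 cell(s)

Answer: 1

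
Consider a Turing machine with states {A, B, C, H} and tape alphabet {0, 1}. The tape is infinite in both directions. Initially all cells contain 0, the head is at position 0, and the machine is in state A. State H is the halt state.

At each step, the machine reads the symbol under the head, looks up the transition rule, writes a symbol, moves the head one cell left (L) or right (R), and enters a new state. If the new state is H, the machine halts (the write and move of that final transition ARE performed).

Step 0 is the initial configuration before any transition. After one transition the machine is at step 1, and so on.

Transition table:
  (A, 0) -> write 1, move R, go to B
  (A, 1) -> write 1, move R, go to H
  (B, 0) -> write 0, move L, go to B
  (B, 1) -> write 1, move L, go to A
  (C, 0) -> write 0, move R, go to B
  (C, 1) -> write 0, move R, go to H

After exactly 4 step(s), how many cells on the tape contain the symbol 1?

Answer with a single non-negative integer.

Step 1: in state A at pos 0, read 0 -> (A,0)->write 1,move R,goto B. Now: state=B, head=1, tape[-1..2]=0100 (head:   ^)
Step 2: in state B at pos 1, read 0 -> (B,0)->write 0,move L,goto B. Now: state=B, head=0, tape[-1..2]=0100 (head:  ^)
Step 3: in state B at pos 0, read 1 -> (B,1)->write 1,move L,goto A. Now: state=A, head=-1, tape[-2..2]=00100 (head:  ^)
Step 4: in state A at pos -1, read 0 -> (A,0)->write 1,move R,goto B. Now: state=B, head=0, tape[-2..2]=01100 (head:   ^)
Cells containing 1 after step 4: {-1, 0} -> 2 cell(s)

Answer: 2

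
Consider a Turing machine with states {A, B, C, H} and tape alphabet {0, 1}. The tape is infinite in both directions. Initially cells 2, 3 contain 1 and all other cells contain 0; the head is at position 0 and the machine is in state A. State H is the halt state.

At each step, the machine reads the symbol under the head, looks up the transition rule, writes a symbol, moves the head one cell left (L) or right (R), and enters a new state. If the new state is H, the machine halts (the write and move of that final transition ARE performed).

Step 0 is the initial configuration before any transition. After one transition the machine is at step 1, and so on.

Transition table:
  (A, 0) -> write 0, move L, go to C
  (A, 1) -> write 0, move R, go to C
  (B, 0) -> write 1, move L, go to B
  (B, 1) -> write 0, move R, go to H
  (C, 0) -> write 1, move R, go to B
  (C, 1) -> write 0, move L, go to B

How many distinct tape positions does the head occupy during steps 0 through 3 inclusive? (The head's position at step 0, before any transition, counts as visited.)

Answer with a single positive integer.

Step 1: in state A at pos 0, read 0 -> (A,0)->write 0,move L,goto C. Now: state=C, head=-1, tape[-2..4]=0000110 (head:  ^)
Step 2: in state C at pos -1, read 0 -> (C,0)->write 1,move R,goto B. Now: state=B, head=0, tape[-2..4]=0100110 (head:   ^)
Step 3: in state B at pos 0, read 0 -> (B,0)->write 1,move L,goto B. Now: state=B, head=-1, tape[-2..4]=0110110 (head:  ^)
Head positions at steps 0..3: starting at 0, distinct positions visited = {-1, 0} -> 2 position(s)

Answer: 2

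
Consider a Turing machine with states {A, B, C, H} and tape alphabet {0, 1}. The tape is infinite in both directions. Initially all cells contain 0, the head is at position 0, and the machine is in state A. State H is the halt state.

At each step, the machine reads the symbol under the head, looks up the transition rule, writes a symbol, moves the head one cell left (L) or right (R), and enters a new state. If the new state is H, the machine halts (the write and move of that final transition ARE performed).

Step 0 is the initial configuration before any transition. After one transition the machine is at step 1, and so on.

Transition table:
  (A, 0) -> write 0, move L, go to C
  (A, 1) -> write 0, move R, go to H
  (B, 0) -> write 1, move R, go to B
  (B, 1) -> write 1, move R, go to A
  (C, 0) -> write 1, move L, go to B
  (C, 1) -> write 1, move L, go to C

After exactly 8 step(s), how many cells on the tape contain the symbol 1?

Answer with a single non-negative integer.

Step 1: in state A at pos 0, read 0 -> (A,0)->write 0,move L,goto C. Now: state=C, head=-1, tape[-2..1]=0000 (head:  ^)
Step 2: in state C at pos -1, read 0 -> (C,0)->write 1,move L,goto B. Now: state=B, head=-2, tape[-3..1]=00100 (head:  ^)
Step 3: in state B at pos -2, read 0 -> (B,0)->write 1,move R,goto B. Now: state=B, head=-1, tape[-3..1]=01100 (head:   ^)
Step 4: in state B at pos -1, read 1 -> (B,1)->write 1,move R,goto A. Now: state=A, head=0, tape[-3..1]=01100 (head:    ^)
Step 5: in state A at pos 0, read 0 -> (A,0)->write 0,move L,goto C. Now: state=C, head=-1, tape[-3..1]=01100 (head:   ^)
Step 6: in state C at pos -1, read 1 -> (C,1)->write 1,move L,goto C. Now: state=C, head=-2, tape[-3..1]=01100 (head:  ^)
Step 7: in state C at pos -2, read 1 -> (C,1)->write 1,move L,goto C. Now: state=C, head=-3, tape[-4..1]=001100 (head:  ^)
Step 8: in state C at pos -3, read 0 -> (C,0)->write 1,move L,goto B. Now: state=B, head=-4, tape[-5..1]=0011100 (head:  ^)
Cells containing 1 after step 8: {-3, -2, -1} -> 3 cell(s)

Answer: 3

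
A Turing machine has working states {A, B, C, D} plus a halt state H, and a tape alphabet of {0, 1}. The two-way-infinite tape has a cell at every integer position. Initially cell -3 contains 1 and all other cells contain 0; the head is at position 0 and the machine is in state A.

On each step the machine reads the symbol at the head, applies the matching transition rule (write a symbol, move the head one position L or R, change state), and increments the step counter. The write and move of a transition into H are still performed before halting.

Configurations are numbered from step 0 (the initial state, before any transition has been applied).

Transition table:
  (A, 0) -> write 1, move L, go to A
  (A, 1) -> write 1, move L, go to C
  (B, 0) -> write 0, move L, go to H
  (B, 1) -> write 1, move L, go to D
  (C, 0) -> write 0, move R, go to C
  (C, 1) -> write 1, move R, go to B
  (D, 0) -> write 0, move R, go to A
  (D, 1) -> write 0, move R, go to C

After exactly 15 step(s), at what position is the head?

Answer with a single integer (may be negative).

Step 1: in state A at pos 0, read 0 -> (A,0)->write 1,move L,goto A. Now: state=A, head=-1, tape[-4..1]=010010 (head:    ^)
Step 2: in state A at pos -1, read 0 -> (A,0)->write 1,move L,goto A. Now: state=A, head=-2, tape[-4..1]=010110 (head:   ^)
Step 3: in state A at pos -2, read 0 -> (A,0)->write 1,move L,goto A. Now: state=A, head=-3, tape[-4..1]=011110 (head:  ^)
Step 4: in state A at pos -3, read 1 -> (A,1)->write 1,move L,goto C. Now: state=C, head=-4, tape[-5..1]=0011110 (head:  ^)
Step 5: in state C at pos -4, read 0 -> (C,0)->write 0,move R,goto C. Now: state=C, head=-3, tape[-5..1]=0011110 (head:   ^)
Step 6: in state C at pos -3, read 1 -> (C,1)->write 1,move R,goto B. Now: state=B, head=-2, tape[-5..1]=0011110 (head:    ^)
Step 7: in state B at pos -2, read 1 -> (B,1)->write 1,move L,goto D. Now: state=D, head=-3, tape[-5..1]=0011110 (head:   ^)
Step 8: in state D at pos -3, read 1 -> (D,1)->write 0,move R,goto C. Now: state=C, head=-2, tape[-5..1]=0001110 (head:    ^)
Step 9: in state C at pos -2, read 1 -> (C,1)->write 1,move R,goto B. Now: state=B, head=-1, tape[-5..1]=0001110 (head:     ^)
Step 10: in state B at pos -1, read 1 -> (B,1)->write 1,move L,goto D. Now: state=D, head=-2, tape[-5..1]=0001110 (head:    ^)
Step 11: in state D at pos -2, read 1 -> (D,1)->write 0,move R,goto C. Now: state=C, head=-1, tape[-5..1]=0000110 (head:     ^)
Step 12: in state C at pos -1, read 1 -> (C,1)->write 1,move R,goto B. Now: state=B, head=0, tape[-5..1]=0000110 (head:      ^)
Step 13: in state B at pos 0, read 1 -> (B,1)->write 1,move L,goto D. Now: state=D, head=-1, tape[-5..1]=0000110 (head:     ^)
Step 14: in state D at pos -1, read 1 -> (D,1)->write 0,move R,goto C. Now: state=C, head=0, tape[-5..1]=0000010 (head:      ^)
Step 15: in state C at pos 0, read 1 -> (C,1)->write 1,move R,goto B. Now: state=B, head=1, tape[-5..2]=00000100 (head:       ^)

Answer: 1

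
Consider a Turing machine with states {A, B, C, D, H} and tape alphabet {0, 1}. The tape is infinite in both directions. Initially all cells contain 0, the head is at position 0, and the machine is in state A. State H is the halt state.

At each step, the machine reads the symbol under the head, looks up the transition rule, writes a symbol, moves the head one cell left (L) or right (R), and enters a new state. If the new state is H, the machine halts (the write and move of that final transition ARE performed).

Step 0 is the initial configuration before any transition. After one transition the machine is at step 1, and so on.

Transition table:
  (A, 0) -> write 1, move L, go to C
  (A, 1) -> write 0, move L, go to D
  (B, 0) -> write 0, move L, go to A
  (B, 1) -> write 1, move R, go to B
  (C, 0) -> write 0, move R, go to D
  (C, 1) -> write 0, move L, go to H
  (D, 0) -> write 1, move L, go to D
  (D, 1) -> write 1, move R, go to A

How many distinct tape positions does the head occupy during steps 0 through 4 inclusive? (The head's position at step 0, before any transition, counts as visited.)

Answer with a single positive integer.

Answer: 3

Derivation:
Step 1: in state A at pos 0, read 0 -> (A,0)->write 1,move L,goto C. Now: state=C, head=-1, tape[-2..1]=0010 (head:  ^)
Step 2: in state C at pos -1, read 0 -> (C,0)->write 0,move R,goto D. Now: state=D, head=0, tape[-2..1]=0010 (head:   ^)
Step 3: in state D at pos 0, read 1 -> (D,1)->write 1,move R,goto A. Now: state=A, head=1, tape[-2..2]=00100 (head:    ^)
Step 4: in state A at pos 1, read 0 -> (A,0)->write 1,move L,goto C. Now: state=C, head=0, tape[-2..2]=00110 (head:   ^)
Head positions at steps 0..4: starting at 0, distinct positions visited = {-1, 0, 1} -> 3 position(s)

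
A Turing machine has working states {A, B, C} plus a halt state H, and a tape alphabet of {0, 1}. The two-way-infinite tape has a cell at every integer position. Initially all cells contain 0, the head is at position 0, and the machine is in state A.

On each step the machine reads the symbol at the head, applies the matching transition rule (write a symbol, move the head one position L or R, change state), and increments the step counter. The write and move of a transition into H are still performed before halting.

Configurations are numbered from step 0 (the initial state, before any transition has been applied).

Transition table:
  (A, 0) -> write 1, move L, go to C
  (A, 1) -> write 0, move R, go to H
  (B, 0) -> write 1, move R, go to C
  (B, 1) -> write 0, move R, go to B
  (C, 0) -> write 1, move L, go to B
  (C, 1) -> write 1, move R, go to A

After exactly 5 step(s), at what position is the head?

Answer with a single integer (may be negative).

Step 1: in state A at pos 0, read 0 -> (A,0)->write 1,move L,goto C. Now: state=C, head=-1, tape[-2..1]=0010 (head:  ^)
Step 2: in state C at pos -1, read 0 -> (C,0)->write 1,move L,goto B. Now: state=B, head=-2, tape[-3..1]=00110 (head:  ^)
Step 3: in state B at pos -2, read 0 -> (B,0)->write 1,move R,goto C. Now: state=C, head=-1, tape[-3..1]=01110 (head:   ^)
Step 4: in state C at pos -1, read 1 -> (C,1)->write 1,move R,goto A. Now: state=A, head=0, tape[-3..1]=01110 (head:    ^)
Step 5: in state A at pos 0, read 1 -> (A,1)->write 0,move R,goto H. Now: state=H, head=1, tape[-3..2]=011000 (head:     ^)

Answer: 1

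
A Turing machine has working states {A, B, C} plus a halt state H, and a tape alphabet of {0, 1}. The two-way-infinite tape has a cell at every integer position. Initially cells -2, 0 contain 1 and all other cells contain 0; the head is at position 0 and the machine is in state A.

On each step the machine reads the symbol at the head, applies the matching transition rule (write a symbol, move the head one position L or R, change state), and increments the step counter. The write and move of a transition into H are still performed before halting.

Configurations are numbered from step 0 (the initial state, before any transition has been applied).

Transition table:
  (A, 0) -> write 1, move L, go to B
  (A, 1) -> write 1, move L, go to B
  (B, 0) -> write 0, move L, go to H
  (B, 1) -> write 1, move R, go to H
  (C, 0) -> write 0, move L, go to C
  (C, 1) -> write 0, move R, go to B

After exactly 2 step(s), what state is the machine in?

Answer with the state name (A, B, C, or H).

Answer: H

Derivation:
Step 1: in state A at pos 0, read 1 -> (A,1)->write 1,move L,goto B. Now: state=B, head=-1, tape[-3..1]=01010 (head:   ^)
Step 2: in state B at pos -1, read 0 -> (B,0)->write 0,move L,goto H. Now: state=H, head=-2, tape[-3..1]=01010 (head:  ^)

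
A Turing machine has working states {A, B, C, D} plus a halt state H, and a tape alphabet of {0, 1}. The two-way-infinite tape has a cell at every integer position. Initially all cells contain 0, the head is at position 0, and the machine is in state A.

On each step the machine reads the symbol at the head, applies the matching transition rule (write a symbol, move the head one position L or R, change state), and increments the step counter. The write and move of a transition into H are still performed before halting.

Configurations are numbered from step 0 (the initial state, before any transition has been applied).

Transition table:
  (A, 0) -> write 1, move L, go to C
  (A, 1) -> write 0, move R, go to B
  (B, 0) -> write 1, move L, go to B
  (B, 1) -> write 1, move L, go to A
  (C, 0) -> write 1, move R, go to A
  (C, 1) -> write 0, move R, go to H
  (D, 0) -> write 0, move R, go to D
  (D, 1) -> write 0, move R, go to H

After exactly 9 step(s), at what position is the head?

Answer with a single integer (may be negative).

Step 1: in state A at pos 0, read 0 -> (A,0)->write 1,move L,goto C. Now: state=C, head=-1, tape[-2..1]=0010 (head:  ^)
Step 2: in state C at pos -1, read 0 -> (C,0)->write 1,move R,goto A. Now: state=A, head=0, tape[-2..1]=0110 (head:   ^)
Step 3: in state A at pos 0, read 1 -> (A,1)->write 0,move R,goto B. Now: state=B, head=1, tape[-2..2]=01000 (head:    ^)
Step 4: in state B at pos 1, read 0 -> (B,0)->write 1,move L,goto B. Now: state=B, head=0, tape[-2..2]=01010 (head:   ^)
Step 5: in state B at pos 0, read 0 -> (B,0)->write 1,move L,goto B. Now: state=B, head=-1, tape[-2..2]=01110 (head:  ^)
Step 6: in state B at pos -1, read 1 -> (B,1)->write 1,move L,goto A. Now: state=A, head=-2, tape[-3..2]=001110 (head:  ^)
Step 7: in state A at pos -2, read 0 -> (A,0)->write 1,move L,goto C. Now: state=C, head=-3, tape[-4..2]=0011110 (head:  ^)
Step 8: in state C at pos -3, read 0 -> (C,0)->write 1,move R,goto A. Now: state=A, head=-2, tape[-4..2]=0111110 (head:   ^)
Step 9: in state A at pos -2, read 1 -> (A,1)->write 0,move R,goto B. Now: state=B, head=-1, tape[-4..2]=0101110 (head:    ^)

Answer: -1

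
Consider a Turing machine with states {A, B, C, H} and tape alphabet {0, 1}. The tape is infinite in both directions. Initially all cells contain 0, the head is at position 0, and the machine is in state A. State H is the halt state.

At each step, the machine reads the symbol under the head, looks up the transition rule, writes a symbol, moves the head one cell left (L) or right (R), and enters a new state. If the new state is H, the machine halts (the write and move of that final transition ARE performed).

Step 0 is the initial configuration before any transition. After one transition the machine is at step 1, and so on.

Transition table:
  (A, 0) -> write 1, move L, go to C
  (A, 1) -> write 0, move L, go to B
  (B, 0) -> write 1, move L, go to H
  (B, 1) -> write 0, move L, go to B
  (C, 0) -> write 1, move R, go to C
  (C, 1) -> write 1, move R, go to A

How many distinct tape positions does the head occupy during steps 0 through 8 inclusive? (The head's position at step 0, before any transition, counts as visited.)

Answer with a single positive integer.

Step 1: in state A at pos 0, read 0 -> (A,0)->write 1,move L,goto C. Now: state=C, head=-1, tape[-2..1]=0010 (head:  ^)
Step 2: in state C at pos -1, read 0 -> (C,0)->write 1,move R,goto C. Now: state=C, head=0, tape[-2..1]=0110 (head:   ^)
Step 3: in state C at pos 0, read 1 -> (C,1)->write 1,move R,goto A. Now: state=A, head=1, tape[-2..2]=01100 (head:    ^)
Step 4: in state A at pos 1, read 0 -> (A,0)->write 1,move L,goto C. Now: state=C, head=0, tape[-2..2]=01110 (head:   ^)
Step 5: in state C at pos 0, read 1 -> (C,1)->write 1,move R,goto A. Now: state=A, head=1, tape[-2..2]=01110 (head:    ^)
Step 6: in state A at pos 1, read 1 -> (A,1)->write 0,move L,goto B. Now: state=B, head=0, tape[-2..2]=01100 (head:   ^)
Step 7: in state B at pos 0, read 1 -> (B,1)->write 0,move L,goto B. Now: state=B, head=-1, tape[-2..2]=01000 (head:  ^)
Step 8: in state B at pos -1, read 1 -> (B,1)->write 0,move L,goto B. Now: state=B, head=-2, tape[-3..2]=000000 (head:  ^)
Head positions at steps 0..8: starting at 0, distinct positions visited = {-2, -1, 0, 1} -> 4 position(s)

Answer: 4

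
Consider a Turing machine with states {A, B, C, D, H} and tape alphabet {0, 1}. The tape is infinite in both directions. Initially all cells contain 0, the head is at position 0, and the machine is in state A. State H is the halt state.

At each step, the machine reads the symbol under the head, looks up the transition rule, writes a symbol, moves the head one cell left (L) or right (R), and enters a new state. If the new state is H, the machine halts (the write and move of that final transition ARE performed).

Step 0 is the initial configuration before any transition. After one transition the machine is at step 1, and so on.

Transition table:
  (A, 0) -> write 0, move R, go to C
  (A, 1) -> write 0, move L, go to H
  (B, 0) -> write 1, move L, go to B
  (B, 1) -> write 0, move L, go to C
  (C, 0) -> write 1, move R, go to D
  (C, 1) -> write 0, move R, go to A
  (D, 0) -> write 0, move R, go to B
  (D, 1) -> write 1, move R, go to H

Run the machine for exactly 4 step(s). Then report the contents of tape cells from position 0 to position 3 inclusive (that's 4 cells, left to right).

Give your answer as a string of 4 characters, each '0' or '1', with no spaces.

Answer: 0101

Derivation:
Step 1: in state A at pos 0, read 0 -> (A,0)->write 0,move R,goto C. Now: state=C, head=1, tape[-1..2]=0000 (head:   ^)
Step 2: in state C at pos 1, read 0 -> (C,0)->write 1,move R,goto D. Now: state=D, head=2, tape[-1..3]=00100 (head:    ^)
Step 3: in state D at pos 2, read 0 -> (D,0)->write 0,move R,goto B. Now: state=B, head=3, tape[-1..4]=001000 (head:     ^)
Step 4: in state B at pos 3, read 0 -> (B,0)->write 1,move L,goto B. Now: state=B, head=2, tape[-1..4]=001010 (head:    ^)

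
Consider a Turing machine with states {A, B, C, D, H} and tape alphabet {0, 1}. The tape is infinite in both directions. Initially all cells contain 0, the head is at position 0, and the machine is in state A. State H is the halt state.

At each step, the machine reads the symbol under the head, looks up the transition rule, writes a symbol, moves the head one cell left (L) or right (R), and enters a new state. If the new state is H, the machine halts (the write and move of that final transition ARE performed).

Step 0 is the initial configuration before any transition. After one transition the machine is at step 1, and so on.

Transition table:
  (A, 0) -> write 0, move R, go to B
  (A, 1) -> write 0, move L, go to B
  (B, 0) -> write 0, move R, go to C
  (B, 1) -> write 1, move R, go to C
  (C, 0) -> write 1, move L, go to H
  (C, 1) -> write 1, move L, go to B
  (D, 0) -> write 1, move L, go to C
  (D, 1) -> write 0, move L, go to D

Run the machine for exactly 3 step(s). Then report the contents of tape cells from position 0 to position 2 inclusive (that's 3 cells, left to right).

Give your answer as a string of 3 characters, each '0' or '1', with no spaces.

Step 1: in state A at pos 0, read 0 -> (A,0)->write 0,move R,goto B. Now: state=B, head=1, tape[-1..2]=0000 (head:   ^)
Step 2: in state B at pos 1, read 0 -> (B,0)->write 0,move R,goto C. Now: state=C, head=2, tape[-1..3]=00000 (head:    ^)
Step 3: in state C at pos 2, read 0 -> (C,0)->write 1,move L,goto H. Now: state=H, head=1, tape[-1..3]=00010 (head:   ^)

Answer: 001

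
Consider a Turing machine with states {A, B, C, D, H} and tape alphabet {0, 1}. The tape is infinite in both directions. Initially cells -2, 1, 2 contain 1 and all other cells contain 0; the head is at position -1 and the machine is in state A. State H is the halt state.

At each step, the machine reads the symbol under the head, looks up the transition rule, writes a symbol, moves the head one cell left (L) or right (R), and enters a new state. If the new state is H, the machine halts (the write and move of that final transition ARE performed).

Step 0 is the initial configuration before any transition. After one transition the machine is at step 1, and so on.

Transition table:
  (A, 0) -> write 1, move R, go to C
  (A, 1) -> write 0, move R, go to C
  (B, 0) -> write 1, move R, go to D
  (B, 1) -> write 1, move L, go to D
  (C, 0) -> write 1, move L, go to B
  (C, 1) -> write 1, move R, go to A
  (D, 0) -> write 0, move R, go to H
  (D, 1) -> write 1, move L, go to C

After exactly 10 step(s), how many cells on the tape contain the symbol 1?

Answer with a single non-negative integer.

Step 1: in state A at pos -1, read 0 -> (A,0)->write 1,move R,goto C. Now: state=C, head=0, tape[-3..3]=0110110 (head:    ^)
Step 2: in state C at pos 0, read 0 -> (C,0)->write 1,move L,goto B. Now: state=B, head=-1, tape[-3..3]=0111110 (head:   ^)
Step 3: in state B at pos -1, read 1 -> (B,1)->write 1,move L,goto D. Now: state=D, head=-2, tape[-3..3]=0111110 (head:  ^)
Step 4: in state D at pos -2, read 1 -> (D,1)->write 1,move L,goto C. Now: state=C, head=-3, tape[-4..3]=00111110 (head:  ^)
Step 5: in state C at pos -3, read 0 -> (C,0)->write 1,move L,goto B. Now: state=B, head=-4, tape[-5..3]=001111110 (head:  ^)
Step 6: in state B at pos -4, read 0 -> (B,0)->write 1,move R,goto D. Now: state=D, head=-3, tape[-5..3]=011111110 (head:   ^)
Step 7: in state D at pos -3, read 1 -> (D,1)->write 1,move L,goto C. Now: state=C, head=-4, tape[-5..3]=011111110 (head:  ^)
Step 8: in state C at pos -4, read 1 -> (C,1)->write 1,move R,goto A. Now: state=A, head=-3, tape[-5..3]=011111110 (head:   ^)
Step 9: in state A at pos -3, read 1 -> (A,1)->write 0,move R,goto C. Now: state=C, head=-2, tape[-5..3]=010111110 (head:    ^)
Step 10: in state C at pos -2, read 1 -> (C,1)->write 1,move R,goto A. Now: state=A, head=-1, tape[-5..3]=010111110 (head:     ^)
Cells containing 1 after step 10: {-4, -2, -1, 0, 1, 2} -> 6 cell(s)

Answer: 6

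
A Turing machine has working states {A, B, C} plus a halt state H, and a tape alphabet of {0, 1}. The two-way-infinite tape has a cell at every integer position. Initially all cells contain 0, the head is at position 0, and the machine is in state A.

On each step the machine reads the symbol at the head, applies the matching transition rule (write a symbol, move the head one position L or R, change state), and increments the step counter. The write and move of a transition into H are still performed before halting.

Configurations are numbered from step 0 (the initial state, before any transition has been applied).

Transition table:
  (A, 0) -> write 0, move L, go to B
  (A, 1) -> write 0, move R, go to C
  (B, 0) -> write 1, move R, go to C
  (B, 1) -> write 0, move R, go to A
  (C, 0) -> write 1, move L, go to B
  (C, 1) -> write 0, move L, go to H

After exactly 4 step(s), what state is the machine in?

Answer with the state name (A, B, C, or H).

Step 1: in state A at pos 0, read 0 -> (A,0)->write 0,move L,goto B. Now: state=B, head=-1, tape[-2..1]=0000 (head:  ^)
Step 2: in state B at pos -1, read 0 -> (B,0)->write 1,move R,goto C. Now: state=C, head=0, tape[-2..1]=0100 (head:   ^)
Step 3: in state C at pos 0, read 0 -> (C,0)->write 1,move L,goto B. Now: state=B, head=-1, tape[-2..1]=0110 (head:  ^)
Step 4: in state B at pos -1, read 1 -> (B,1)->write 0,move R,goto A. Now: state=A, head=0, tape[-2..1]=0010 (head:   ^)

Answer: A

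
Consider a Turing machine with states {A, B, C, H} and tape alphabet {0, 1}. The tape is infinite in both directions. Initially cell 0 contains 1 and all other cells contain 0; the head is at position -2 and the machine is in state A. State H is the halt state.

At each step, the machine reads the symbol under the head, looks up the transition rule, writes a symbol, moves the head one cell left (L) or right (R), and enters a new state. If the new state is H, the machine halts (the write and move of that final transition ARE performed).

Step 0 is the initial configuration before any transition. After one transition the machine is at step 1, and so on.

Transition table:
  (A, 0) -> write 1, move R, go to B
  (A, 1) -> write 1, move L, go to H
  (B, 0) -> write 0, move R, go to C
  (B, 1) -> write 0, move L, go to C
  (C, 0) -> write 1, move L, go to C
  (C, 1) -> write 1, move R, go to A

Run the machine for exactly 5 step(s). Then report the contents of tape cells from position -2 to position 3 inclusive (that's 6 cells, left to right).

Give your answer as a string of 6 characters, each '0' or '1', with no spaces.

Step 1: in state A at pos -2, read 0 -> (A,0)->write 1,move R,goto B. Now: state=B, head=-1, tape[-3..1]=01010 (head:   ^)
Step 2: in state B at pos -1, read 0 -> (B,0)->write 0,move R,goto C. Now: state=C, head=0, tape[-3..1]=01010 (head:    ^)
Step 3: in state C at pos 0, read 1 -> (C,1)->write 1,move R,goto A. Now: state=A, head=1, tape[-3..2]=010100 (head:     ^)
Step 4: in state A at pos 1, read 0 -> (A,0)->write 1,move R,goto B. Now: state=B, head=2, tape[-3..3]=0101100 (head:      ^)
Step 5: in state B at pos 2, read 0 -> (B,0)->write 0,move R,goto C. Now: state=C, head=3, tape[-3..4]=01011000 (head:       ^)

Answer: 101100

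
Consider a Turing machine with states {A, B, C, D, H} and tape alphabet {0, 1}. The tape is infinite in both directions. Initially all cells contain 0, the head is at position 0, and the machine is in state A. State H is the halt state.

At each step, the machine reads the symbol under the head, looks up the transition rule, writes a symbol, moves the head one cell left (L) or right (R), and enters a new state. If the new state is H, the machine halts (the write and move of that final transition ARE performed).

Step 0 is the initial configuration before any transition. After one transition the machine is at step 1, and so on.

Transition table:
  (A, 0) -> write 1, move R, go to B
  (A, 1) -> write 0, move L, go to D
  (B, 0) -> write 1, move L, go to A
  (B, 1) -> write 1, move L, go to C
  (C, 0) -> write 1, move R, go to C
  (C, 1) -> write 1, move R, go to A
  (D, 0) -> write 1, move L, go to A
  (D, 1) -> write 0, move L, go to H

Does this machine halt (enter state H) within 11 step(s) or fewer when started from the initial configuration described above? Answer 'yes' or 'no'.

Step 1: in state A at pos 0, read 0 -> (A,0)->write 1,move R,goto B. Now: state=B, head=1, tape[-1..2]=0100 (head:   ^)
Step 2: in state B at pos 1, read 0 -> (B,0)->write 1,move L,goto A. Now: state=A, head=0, tape[-1..2]=0110 (head:  ^)
Step 3: in state A at pos 0, read 1 -> (A,1)->write 0,move L,goto D. Now: state=D, head=-1, tape[-2..2]=00010 (head:  ^)
Step 4: in state D at pos -1, read 0 -> (D,0)->write 1,move L,goto A. Now: state=A, head=-2, tape[-3..2]=001010 (head:  ^)
Step 5: in state A at pos -2, read 0 -> (A,0)->write 1,move R,goto B. Now: state=B, head=-1, tape[-3..2]=011010 (head:   ^)
Step 6: in state B at pos -1, read 1 -> (B,1)->write 1,move L,goto C. Now: state=C, head=-2, tape[-3..2]=011010 (head:  ^)
Step 7: in state C at pos -2, read 1 -> (C,1)->write 1,move R,goto A. Now: state=A, head=-1, tape[-3..2]=011010 (head:   ^)
Step 8: in state A at pos -1, read 1 -> (A,1)->write 0,move L,goto D. Now: state=D, head=-2, tape[-3..2]=010010 (head:  ^)
Step 9: in state D at pos -2, read 1 -> (D,1)->write 0,move L,goto H. Now: state=H, head=-3, tape[-4..2]=0000010 (head:  ^)
State H reached at step 9; 9 <= 11 -> yes

Answer: yes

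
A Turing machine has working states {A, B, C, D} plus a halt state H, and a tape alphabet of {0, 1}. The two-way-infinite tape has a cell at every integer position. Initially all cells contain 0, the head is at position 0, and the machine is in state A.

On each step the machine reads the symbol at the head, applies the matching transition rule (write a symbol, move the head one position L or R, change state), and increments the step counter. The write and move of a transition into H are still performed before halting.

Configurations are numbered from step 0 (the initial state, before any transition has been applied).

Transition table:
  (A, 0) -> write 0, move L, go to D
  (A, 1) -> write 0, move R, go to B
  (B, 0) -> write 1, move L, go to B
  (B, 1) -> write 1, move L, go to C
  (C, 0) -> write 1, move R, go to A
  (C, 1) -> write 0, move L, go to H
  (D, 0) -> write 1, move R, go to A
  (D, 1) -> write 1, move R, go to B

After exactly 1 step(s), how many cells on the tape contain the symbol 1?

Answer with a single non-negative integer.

Step 1: in state A at pos 0, read 0 -> (A,0)->write 0,move L,goto D. Now: state=D, head=-1, tape[-2..1]=0000 (head:  ^)
No cell contains 1 after step 1 -> 0 cell(s)

Answer: 0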